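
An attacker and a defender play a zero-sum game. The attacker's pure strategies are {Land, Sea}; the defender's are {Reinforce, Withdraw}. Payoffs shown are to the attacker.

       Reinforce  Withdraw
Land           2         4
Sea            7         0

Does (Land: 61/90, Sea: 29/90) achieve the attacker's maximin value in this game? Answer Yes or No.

No

Against Reinforce this mix gives (61/90)·2 + (29/90)·7 = 65/18.
Against Withdraw this mix gives (61/90)·4 + (29/90)·0 = 122/45.
The defender will play Withdraw, holding the attacker to 122/45. Shifting weight toward the row that does better against Withdraw would raise this floor (the equalizing mix achieves 28/9 against both Withdraw and Reinforce), so the proposed strategy is not optimal.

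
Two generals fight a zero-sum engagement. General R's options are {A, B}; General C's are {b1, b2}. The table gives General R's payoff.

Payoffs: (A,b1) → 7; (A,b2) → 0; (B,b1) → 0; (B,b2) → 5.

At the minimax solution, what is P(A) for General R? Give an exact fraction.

Row minima: A → 0, B → 0; maximin = 0.
Column maxima: b1 → 7, b2 → 5; minimax = 5.
0 ≠ 5, so there is no saddle point; optimal play is mixed.
Let General R play A with probability p. Expected payoff against b1: 7p + 0(1−p) = 7p; against b2: 0p + 5(1−p) = −5p + 5.
Setting these equal: 7p = −5p + 5 ⇒ 12p = 5 ⇒ p = 5/12, and the value is (7)·(5/12) = 35/12.
For General C: with q = P(b1), equating A's and B's payoffs gives 7q = −5q + 5 ⇒ q = 5/12.

5/12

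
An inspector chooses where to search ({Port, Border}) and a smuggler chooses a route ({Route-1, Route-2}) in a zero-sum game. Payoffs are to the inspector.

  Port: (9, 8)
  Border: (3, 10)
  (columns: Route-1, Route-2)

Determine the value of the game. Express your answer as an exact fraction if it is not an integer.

Row minima: Port → 8, Border → 3; maximin = 8.
Column maxima: Route-1 → 9, Route-2 → 10; minimax = 9.
8 ≠ 9, so there is no saddle point; optimal play is mixed.
Let the inspector play Port with probability p. Expected payoff against Route-1: 9p + 3(1−p) = 6p + 3; against Route-2: 8p + 10(1−p) = −2p + 10.
Setting these equal: 6p + 3 = −2p + 10 ⇒ 8p = 7 ⇒ p = 7/8, and the value is (6)·(7/8) + 3 = 33/4.
For the smuggler: with q = P(Route-1), equating Port's and Border's payoffs gives q + 8 = −7q + 10 ⇒ q = 1/4.

33/4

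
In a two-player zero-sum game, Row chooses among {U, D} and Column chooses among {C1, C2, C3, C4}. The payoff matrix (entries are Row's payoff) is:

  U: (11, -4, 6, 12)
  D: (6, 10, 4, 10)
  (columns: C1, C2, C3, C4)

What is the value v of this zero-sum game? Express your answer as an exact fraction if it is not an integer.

Row minima: U → -4, D → 4; maximin = 4.
Column maxima: C1 → 11, C2 → 10, C3 → 6, C4 → 12; minimax = 6.
4 ≠ 6, so there is no saddle point; optimal play is mixed.
C1 is strictly dominated by C3 (it gives Row strictly more in every row), so Column never plays it.
C4 is strictly dominated by C3 (it gives Row strictly more in every row), so Column never plays it.
On the remaining 2×2 (U, D vs C2, C3):
Let Row play U with probability p. Expected payoff against C2: (-4)p + 10(1−p) = −14p + 10; against C3: 6p + 4(1−p) = 2p + 4.
Setting these equal: −14p + 10 = 2p + 4 ⇒ −16p = -6 ⇒ p = 3/8, and the value is (-14)·(3/8) + 10 = 19/4.
For Column: with q = P(C2), equating U's and D's payoffs gives −10q + 6 = 6q + 4 ⇒ q = 1/8.

19/4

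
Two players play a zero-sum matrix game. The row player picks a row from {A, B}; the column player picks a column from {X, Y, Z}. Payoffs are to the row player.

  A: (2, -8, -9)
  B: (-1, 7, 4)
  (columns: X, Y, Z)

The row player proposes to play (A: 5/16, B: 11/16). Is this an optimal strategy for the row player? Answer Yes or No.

Yes

Against X this mix gives (5/16)·2 + (11/16)·(-1) = -1/16.
Against Y this mix gives (5/16)·(-8) + (11/16)·7 = 37/16.
Against Z this mix gives (5/16)·(-9) + (11/16)·4 = -1/16.
All of the column player's active replies (X, Z) yield -1/16, and no column does worse for the row player. The mix makes the column player indifferent and guarantees -1/16, so it is optimal.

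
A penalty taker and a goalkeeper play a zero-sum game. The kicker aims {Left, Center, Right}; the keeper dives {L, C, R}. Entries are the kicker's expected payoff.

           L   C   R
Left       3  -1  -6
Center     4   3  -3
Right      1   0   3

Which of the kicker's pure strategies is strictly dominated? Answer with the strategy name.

Center gives a strictly higher payoff than Left against every column: 4 > 3, 3 > -1, -3 > -6.
So Left is strictly dominated and the kicker never plays it.

Left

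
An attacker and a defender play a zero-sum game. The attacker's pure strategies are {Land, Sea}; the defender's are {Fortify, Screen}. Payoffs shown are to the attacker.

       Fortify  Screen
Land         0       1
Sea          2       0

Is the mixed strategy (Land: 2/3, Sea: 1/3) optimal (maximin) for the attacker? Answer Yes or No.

Yes

Against Fortify this mix gives (2/3)·0 + (1/3)·2 = 2/3.
Against Screen this mix gives (2/3)·1 + (1/3)·0 = 2/3.
All of the defender's active replies (Fortify, Screen) yield 2/3, and no column does worse for the attacker. The mix makes the defender indifferent and guarantees 2/3, so it is optimal.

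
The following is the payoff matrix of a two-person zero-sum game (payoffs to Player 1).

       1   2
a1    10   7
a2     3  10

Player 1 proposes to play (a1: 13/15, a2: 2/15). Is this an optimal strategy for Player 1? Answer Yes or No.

No

Against 1 this mix gives (13/15)·10 + (2/15)·3 = 136/15.
Against 2 this mix gives (13/15)·7 + (2/15)·10 = 37/5.
Player 2 will play 2, holding Player 1 to 37/5. Shifting weight toward the row that does better against 2 would raise this floor (the equalizing mix achieves 79/10 against both 2 and 1), so the proposed strategy is not optimal.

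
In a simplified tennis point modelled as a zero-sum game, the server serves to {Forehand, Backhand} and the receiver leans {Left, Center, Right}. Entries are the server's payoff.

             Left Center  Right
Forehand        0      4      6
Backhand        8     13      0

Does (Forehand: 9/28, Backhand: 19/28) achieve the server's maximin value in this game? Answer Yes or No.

Against Left this mix gives (9/28)·0 + (19/28)·8 = 38/7.
Against Center this mix gives (9/28)·4 + (19/28)·13 = 283/28.
Against Right this mix gives (9/28)·6 + (19/28)·0 = 27/14.
The receiver will play Right, holding the server to 27/14. Shifting weight toward the row that does better against Right would raise this floor (the equalizing mix achieves 24/7 against both Right and Left), so the proposed strategy is not optimal.

No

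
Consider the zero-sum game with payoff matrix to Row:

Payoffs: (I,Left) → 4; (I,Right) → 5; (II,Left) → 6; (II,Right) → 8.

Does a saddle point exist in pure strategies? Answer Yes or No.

Yes

Row minima: I → 4, II → 6; maximin = 6.
Column maxima: Left → 6, Right → 8; minimax = 6.
maximin = minimax = 6, so a saddle point exists.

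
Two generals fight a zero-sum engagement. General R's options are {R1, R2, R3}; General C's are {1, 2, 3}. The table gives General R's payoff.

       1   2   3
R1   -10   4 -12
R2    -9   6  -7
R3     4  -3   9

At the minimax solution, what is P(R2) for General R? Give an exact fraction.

Row minima: R1 → -12, R2 → -9, R3 → -3; maximin = -3.
Column maxima: 1 → 4, 2 → 6, 3 → 9; minimax = 4.
-3 ≠ 4, so there is no saddle point; optimal play is mixed.
R1 is strictly dominated by R2, so General R never plays it.
With R1 eliminated, 3 is strictly dominated by 1 (it gives General R strictly more in every remaining row), so General C never plays it.
On the remaining 2×2 (R2, R3 vs 1, 2):
Let General R play R2 with probability p. Expected payoff against 1: (-9)p + 4(1−p) = −13p + 4; against 2: 6p + (-3)(1−p) = 9p − 3.
Setting these equal: −13p + 4 = 9p − 3 ⇒ −22p = -7 ⇒ p = 7/22, and the value is (-13)·(7/22) + 4 = -3/22.
For General C: with q = P(1), equating R2's and R3's payoffs gives −15q + 6 = 7q − 3 ⇒ q = 9/22.

7/22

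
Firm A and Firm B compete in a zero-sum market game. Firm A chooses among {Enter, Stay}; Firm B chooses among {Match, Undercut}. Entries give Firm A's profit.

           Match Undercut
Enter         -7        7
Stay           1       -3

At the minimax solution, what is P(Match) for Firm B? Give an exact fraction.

5/9

Row minima: Enter → -7, Stay → -3; maximin = -3.
Column maxima: Match → 1, Undercut → 7; minimax = 1.
-3 ≠ 1, so there is no saddle point; optimal play is mixed.
Let Firm A play Enter with probability p. Expected payoff against Match: (-7)p + 1(1−p) = −8p + 1; against Undercut: 7p + (-3)(1−p) = 10p − 3.
Setting these equal: −8p + 1 = 10p − 3 ⇒ −18p = -4 ⇒ p = 2/9, and the value is (-8)·(2/9) + 1 = -7/9.
For Firm B: with q = P(Match), equating Enter's and Stay's payoffs gives −14q + 7 = 4q − 3 ⇒ q = 5/9.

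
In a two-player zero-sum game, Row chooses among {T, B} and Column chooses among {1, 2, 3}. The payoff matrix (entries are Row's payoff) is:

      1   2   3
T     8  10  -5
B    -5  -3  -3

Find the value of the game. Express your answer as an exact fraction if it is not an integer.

-49/15

Row minima: T → -5, B → -5; maximin = -5.
Column maxima: 1 → 8, 2 → 10, 3 → -3; minimax = -3.
-5 ≠ -3, so there is no saddle point; optimal play is mixed.
2 is strictly dominated by 1 (it gives Row strictly more in every row), so Column never plays it.
On the remaining 2×2 (T, B vs 1, 3):
Let Row play T with probability p. Expected payoff against 1: 8p + (-5)(1−p) = 13p − 5; against 3: (-5)p + (-3)(1−p) = −2p − 3.
Setting these equal: 13p − 5 = −2p − 3 ⇒ 15p = 2 ⇒ p = 2/15, and the value is (13)·(2/15) − 5 = -49/15.
For Column: with q = P(1), equating T's and B's payoffs gives 13q − 5 = −2q − 3 ⇒ q = 2/15.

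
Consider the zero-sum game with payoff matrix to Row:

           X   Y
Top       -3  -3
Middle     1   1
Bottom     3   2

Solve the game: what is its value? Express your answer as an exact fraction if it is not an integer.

Row minima: Top → -3, Middle → 1, Bottom → 2; maximin = 2.
Column maxima: X → 3, Y → 2; minimax = 2.
Since maximin = minimax = 2, there is a saddle point and the value is 2.

2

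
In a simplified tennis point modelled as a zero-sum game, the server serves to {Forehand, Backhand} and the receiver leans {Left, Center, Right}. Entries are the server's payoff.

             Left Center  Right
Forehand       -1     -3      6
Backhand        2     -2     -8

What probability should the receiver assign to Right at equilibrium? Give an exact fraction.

1/15

Row minima: Forehand → -3, Backhand → -8; maximin = -3.
Column maxima: Left → 2, Center → -2, Right → 6; minimax = -2.
-3 ≠ -2, so there is no saddle point; optimal play is mixed.
Left is strictly dominated by Center (it gives the server strictly more in every row), so the receiver never plays it.
On the remaining 2×2 (Forehand, Backhand vs Center, Right):
Let the server play Forehand with probability p. Expected payoff against Center: (-3)p + (-2)(1−p) = −p − 2; against Right: 6p + (-8)(1−p) = 14p − 8.
Setting these equal: −p − 2 = 14p − 8 ⇒ −15p = -6 ⇒ p = 2/5, and the value is (-1)·(2/5) − 2 = -12/5.
For the receiver: with q = P(Center), equating Forehand's and Backhand's payoffs gives −9q + 6 = 6q − 8 ⇒ q = 14/15.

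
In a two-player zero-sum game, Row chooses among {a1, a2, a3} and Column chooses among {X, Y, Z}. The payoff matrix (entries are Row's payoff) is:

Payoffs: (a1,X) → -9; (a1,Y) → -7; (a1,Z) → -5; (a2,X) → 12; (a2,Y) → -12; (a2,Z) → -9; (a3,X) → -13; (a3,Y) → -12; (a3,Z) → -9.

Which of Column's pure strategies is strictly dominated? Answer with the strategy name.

Z

Y holds Row's payoff strictly below Z in every row: -7 < -5, -12 < -9, -12 < -9.
So Z is strictly dominated for Column.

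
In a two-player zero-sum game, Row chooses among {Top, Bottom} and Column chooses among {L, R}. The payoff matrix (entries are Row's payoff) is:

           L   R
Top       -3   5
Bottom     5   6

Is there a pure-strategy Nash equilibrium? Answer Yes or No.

Row minima: Top → -3, Bottom → 5; maximin = 5.
Column maxima: L → 5, R → 6; minimax = 5.
maximin = minimax = 5, so a saddle point exists.

Yes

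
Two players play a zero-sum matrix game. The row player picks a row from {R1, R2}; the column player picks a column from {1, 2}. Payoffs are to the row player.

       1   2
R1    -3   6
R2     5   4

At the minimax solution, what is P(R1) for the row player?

Row minima: R1 → -3, R2 → 4; maximin = 4.
Column maxima: 1 → 5, 2 → 6; minimax = 5.
4 ≠ 5, so there is no saddle point; optimal play is mixed.
Let the row player play R1 with probability p. Expected payoff against 1: (-3)p + 5(1−p) = −8p + 5; against 2: 6p + 4(1−p) = 2p + 4.
Setting these equal: −8p + 5 = 2p + 4 ⇒ −10p = -1 ⇒ p = 1/10, and the value is (-8)·(1/10) + 5 = 21/5.
For the column player: with q = P(1), equating R1's and R2's payoffs gives −9q + 6 = q + 4 ⇒ q = 1/5.

1/10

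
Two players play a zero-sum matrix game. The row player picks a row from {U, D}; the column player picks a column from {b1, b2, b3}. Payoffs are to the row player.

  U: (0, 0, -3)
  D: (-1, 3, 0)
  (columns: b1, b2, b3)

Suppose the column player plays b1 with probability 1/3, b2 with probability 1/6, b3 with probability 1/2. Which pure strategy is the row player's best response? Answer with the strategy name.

Expected payoff of U: (1/3)·0 + (1/6)·0 + (1/2)·(-3) = -3/2.
Expected payoff of D: (1/3)·(-1) + (1/6)·3 + (1/2)·0 = 1/6.
The largest is 1/6, so the row player's best response is D.

D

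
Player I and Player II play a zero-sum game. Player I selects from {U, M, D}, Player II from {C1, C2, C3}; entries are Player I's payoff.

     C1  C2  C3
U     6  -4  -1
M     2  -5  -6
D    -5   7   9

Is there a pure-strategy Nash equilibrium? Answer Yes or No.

Row minima: U → -4, M → -6, D → -5; maximin = -4.
Column maxima: C1 → 6, C2 → 7, C3 → 9; minimax = 6.
-4 ≠ 6, so no pure-strategy equilibrium exists.

No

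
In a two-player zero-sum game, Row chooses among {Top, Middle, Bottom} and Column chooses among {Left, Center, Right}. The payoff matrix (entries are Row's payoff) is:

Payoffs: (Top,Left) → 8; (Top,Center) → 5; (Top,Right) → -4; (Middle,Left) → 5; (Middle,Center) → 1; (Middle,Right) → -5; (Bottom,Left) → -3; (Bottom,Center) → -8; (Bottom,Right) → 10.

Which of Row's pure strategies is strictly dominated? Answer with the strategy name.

Middle

Top gives a strictly higher payoff than Middle against every column: 8 > 5, 5 > 1, -4 > -5.
So Middle is strictly dominated and Row never plays it.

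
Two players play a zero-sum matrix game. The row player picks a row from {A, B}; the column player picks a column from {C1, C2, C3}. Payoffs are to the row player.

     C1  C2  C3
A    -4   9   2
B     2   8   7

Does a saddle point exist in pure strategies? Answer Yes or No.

Row minima: A → -4, B → 2; maximin = 2.
Column maxima: C1 → 2, C2 → 9, C3 → 7; minimax = 2.
maximin = minimax = 2, so a saddle point exists.

Yes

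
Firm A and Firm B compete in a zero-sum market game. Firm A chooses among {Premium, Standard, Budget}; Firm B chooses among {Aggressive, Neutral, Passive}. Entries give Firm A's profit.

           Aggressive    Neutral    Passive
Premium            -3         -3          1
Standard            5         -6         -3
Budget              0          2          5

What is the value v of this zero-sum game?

Row minima: Premium → -3, Standard → -6, Budget → 0; maximin = 0.
Column maxima: Aggressive → 5, Neutral → 2, Passive → 5; minimax = 2.
0 ≠ 2, so there is no saddle point; optimal play is mixed.
Premium is strictly dominated by Budget, so Firm A never plays it.
Passive is strictly dominated by Neutral (it gives Firm A strictly more in every row), so Firm B never plays it.
On the remaining 2×2 (Standard, Budget vs Aggressive, Neutral):
Let Firm A play Standard with probability p. Expected payoff against Aggressive: 5p + 0(1−p) = 5p; against Neutral: (-6)p + 2(1−p) = −8p + 2.
Setting these equal: 5p = −8p + 2 ⇒ 13p = 2 ⇒ p = 2/13, and the value is (5)·(2/13) = 10/13.
For Firm B: with q = P(Aggressive), equating Standard's and Budget's payoffs gives 11q − 6 = −2q + 2 ⇒ q = 8/13.

10/13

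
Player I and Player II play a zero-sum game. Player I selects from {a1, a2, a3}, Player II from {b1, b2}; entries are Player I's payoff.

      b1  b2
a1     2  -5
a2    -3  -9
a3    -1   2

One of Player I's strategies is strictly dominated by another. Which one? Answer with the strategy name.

a1 gives a strictly higher payoff than a2 against every column: 2 > -3, -5 > -9.
So a2 is strictly dominated and Player I never plays it.

a2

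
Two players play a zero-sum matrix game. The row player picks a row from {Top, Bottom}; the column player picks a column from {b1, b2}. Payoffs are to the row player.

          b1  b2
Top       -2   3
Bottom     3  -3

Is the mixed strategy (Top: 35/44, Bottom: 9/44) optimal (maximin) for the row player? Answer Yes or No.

No

Against b1 this mix gives (35/44)·(-2) + (9/44)·3 = -43/44.
Against b2 this mix gives (35/44)·3 + (9/44)·(-3) = 39/22.
The column player will play b1, holding the row player to -43/44. Shifting weight toward the row that does better against b1 would raise this floor (the equalizing mix achieves 3/11 against both b1 and b2), so the proposed strategy is not optimal.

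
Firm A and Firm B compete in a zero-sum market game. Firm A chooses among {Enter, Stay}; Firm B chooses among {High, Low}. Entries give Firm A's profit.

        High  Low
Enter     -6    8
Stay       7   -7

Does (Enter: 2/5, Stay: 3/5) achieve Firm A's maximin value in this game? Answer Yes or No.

Against High this mix gives (2/5)·(-6) + (3/5)·7 = 9/5.
Against Low this mix gives (2/5)·8 + (3/5)·(-7) = -1.
Firm B will play Low, holding Firm A to -1. Shifting weight toward the row that does better against Low would raise this floor (the equalizing mix achieves 1/2 against both Low and High), so the proposed strategy is not optimal.

No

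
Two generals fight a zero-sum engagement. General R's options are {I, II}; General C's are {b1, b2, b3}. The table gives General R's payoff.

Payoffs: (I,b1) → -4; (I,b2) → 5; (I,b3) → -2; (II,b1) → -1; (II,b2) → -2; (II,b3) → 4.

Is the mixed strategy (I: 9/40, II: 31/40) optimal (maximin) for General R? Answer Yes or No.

Against b1 this mix gives (9/40)·(-4) + (31/40)·(-1) = -67/40.
Against b2 this mix gives (9/40)·5 + (31/40)·(-2) = -17/40.
Against b3 this mix gives (9/40)·(-2) + (31/40)·4 = 53/20.
General C will play b1, holding General R to -67/40. Shifting weight toward the row that does better against b1 would raise this floor (the equalizing mix achieves -13/10 against both b1 and b2), so the proposed strategy is not optimal.

No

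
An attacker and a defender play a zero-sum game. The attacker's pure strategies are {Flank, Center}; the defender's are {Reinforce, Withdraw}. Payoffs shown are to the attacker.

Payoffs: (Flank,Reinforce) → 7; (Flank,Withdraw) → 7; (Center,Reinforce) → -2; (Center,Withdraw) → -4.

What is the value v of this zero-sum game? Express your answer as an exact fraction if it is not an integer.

Row minima: Flank → 7, Center → -4; maximin = 7.
Column maxima: Reinforce → 7, Withdraw → 7; minimax = 7.
Since maximin = minimax = 7, there is a saddle point and the value is 7.

7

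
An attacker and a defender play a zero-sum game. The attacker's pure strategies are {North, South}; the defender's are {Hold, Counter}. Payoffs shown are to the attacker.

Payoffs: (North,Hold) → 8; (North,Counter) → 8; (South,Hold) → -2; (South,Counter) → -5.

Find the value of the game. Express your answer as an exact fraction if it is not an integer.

Row minima: North → 8, South → -5; maximin = 8.
Column maxima: Hold → 8, Counter → 8; minimax = 8.
Since maximin = minimax = 8, there is a saddle point and the value is 8.

8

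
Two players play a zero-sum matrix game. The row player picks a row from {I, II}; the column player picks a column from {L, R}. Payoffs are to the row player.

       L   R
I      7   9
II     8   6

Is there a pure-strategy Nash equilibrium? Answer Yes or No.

No

Row minima: I → 7, II → 6; maximin = 7.
Column maxima: L → 8, R → 9; minimax = 8.
7 ≠ 8, so no pure-strategy equilibrium exists.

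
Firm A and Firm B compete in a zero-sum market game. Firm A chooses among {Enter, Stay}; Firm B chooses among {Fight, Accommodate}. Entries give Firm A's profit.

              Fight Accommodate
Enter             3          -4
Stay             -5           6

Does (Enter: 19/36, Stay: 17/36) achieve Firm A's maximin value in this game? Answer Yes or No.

Against Fight this mix gives (19/36)·3 + (17/36)·(-5) = -7/9.
Against Accommodate this mix gives (19/36)·(-4) + (17/36)·6 = 13/18.
Firm B will play Fight, holding Firm A to -7/9. Shifting weight toward the row that does better against Fight would raise this floor (the equalizing mix achieves -1/9 against both Fight and Accommodate), so the proposed strategy is not optimal.

No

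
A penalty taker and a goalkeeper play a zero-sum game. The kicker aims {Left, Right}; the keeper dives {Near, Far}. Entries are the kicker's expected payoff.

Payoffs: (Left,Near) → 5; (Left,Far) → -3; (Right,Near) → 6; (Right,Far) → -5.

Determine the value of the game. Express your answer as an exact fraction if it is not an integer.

Row minima: Left → -3, Right → -5; maximin = -3.
Column maxima: Near → 6, Far → -3; minimax = -3.
Since maximin = minimax = -3, there is a saddle point and the value is -3.

-3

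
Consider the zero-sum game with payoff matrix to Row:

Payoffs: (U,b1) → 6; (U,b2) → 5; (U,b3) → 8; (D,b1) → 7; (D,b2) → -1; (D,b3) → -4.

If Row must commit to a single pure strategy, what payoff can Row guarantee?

5

Row minima: U → 5, D → -4.
The best of these is 5.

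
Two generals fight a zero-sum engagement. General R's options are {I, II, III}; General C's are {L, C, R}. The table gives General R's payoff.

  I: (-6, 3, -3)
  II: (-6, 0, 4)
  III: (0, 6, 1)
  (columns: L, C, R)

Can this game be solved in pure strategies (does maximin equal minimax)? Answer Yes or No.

Row minima: I → -6, II → -6, III → 0; maximin = 0.
Column maxima: L → 0, C → 6, R → 4; minimax = 0.
maximin = minimax = 0, so a saddle point exists.

Yes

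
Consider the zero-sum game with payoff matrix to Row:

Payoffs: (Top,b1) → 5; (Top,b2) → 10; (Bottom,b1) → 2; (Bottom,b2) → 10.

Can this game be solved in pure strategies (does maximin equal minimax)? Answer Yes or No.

Row minima: Top → 5, Bottom → 2; maximin = 5.
Column maxima: b1 → 5, b2 → 10; minimax = 5.
maximin = minimax = 5, so a saddle point exists.

Yes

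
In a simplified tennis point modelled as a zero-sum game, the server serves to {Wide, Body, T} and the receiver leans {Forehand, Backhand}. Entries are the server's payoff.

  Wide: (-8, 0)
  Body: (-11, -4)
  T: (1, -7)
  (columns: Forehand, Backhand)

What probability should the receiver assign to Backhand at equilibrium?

9/16

Row minima: Wide → -8, Body → -11, T → -7; maximin = -7.
Column maxima: Forehand → 1, Backhand → 0; minimax = 0.
-7 ≠ 0, so there is no saddle point; optimal play is mixed.
Body is strictly dominated by Wide, so the server never plays it.
On the remaining 2×2 (Wide, T vs Forehand, Backhand):
Let the server play Wide with probability p. Expected payoff against Forehand: (-8)p + 1(1−p) = −9p + 1; against Backhand: 0p + (-7)(1−p) = 7p − 7.
Setting these equal: −9p + 1 = 7p − 7 ⇒ −16p = -8 ⇒ p = 1/2, and the value is (-9)·(1/2) + 1 = -7/2.
For the receiver: with q = P(Forehand), equating Wide's and T's payoffs gives −8q = 8q − 7 ⇒ q = 7/16.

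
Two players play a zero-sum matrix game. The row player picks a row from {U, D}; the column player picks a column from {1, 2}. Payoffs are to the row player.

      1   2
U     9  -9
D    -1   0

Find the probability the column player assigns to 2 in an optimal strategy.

10/19

Row minima: U → -9, D → -1; maximin = -1.
Column maxima: 1 → 9, 2 → 0; minimax = 0.
-1 ≠ 0, so there is no saddle point; optimal play is mixed.
Let the row player play U with probability p. Expected payoff against 1: 9p + (-1)(1−p) = 10p − 1; against 2: (-9)p + 0(1−p) = −9p.
Setting these equal: 10p − 1 = −9p ⇒ 19p = 1 ⇒ p = 1/19, and the value is (10)·(1/19) − 1 = -9/19.
For the column player: with q = P(1), equating U's and D's payoffs gives 18q − 9 = −q ⇒ q = 9/19.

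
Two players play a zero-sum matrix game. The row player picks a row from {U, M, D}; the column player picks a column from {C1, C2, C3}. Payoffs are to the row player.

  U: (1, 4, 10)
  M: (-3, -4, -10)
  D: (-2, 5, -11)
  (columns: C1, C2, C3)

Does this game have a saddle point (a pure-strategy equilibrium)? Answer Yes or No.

Row minima: U → 1, M → -10, D → -11; maximin = 1.
Column maxima: C1 → 1, C2 → 5, C3 → 10; minimax = 1.
maximin = minimax = 1, so a saddle point exists.

Yes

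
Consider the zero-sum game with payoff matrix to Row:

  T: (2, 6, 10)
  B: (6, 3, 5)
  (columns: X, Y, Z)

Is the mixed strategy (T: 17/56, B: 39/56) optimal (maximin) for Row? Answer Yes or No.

Against X this mix gives (17/56)·2 + (39/56)·6 = 67/14.
Against Y this mix gives (17/56)·6 + (39/56)·3 = 219/56.
Against Z this mix gives (17/56)·10 + (39/56)·5 = 365/56.
Column will play Y, holding Row to 219/56. Shifting weight toward the row that does better against Y would raise this floor (the equalizing mix achieves 30/7 against both Y and X), so the proposed strategy is not optimal.

No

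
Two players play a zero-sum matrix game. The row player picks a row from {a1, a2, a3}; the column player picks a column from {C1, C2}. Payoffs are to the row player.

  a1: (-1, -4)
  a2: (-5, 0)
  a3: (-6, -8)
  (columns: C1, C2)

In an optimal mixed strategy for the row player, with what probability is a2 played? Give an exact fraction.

3/8

Row minima: a1 → -4, a2 → -5, a3 → -8; maximin = -4.
Column maxima: C1 → -1, C2 → 0; minimax = -1.
-4 ≠ -1, so there is no saddle point; optimal play is mixed.
a3 is strictly dominated by a1, so the row player never plays it.
On the remaining 2×2 (a1, a2 vs C1, C2):
Let the row player play a1 with probability p. Expected payoff against C1: (-1)p + (-5)(1−p) = 4p − 5; against C2: (-4)p + 0(1−p) = −4p.
Setting these equal: 4p − 5 = −4p ⇒ 8p = 5 ⇒ p = 5/8, and the value is (4)·(5/8) − 5 = -5/2.
For the column player: with q = P(C1), equating a1's and a2's payoffs gives 3q − 4 = −5q ⇒ q = 1/2.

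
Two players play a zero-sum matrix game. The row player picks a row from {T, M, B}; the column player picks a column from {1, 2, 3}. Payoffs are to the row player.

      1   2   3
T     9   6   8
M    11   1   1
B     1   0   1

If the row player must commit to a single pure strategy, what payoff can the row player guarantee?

Row minima: T → 6, M → 1, B → 0.
The best of these is 6.

6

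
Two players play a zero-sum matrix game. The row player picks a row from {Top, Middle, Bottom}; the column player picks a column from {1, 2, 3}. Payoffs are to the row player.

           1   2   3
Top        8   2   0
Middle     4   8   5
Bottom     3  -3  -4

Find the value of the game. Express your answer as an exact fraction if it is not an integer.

Row minima: Top → 0, Middle → 4, Bottom → -4; maximin = 4.
Column maxima: 1 → 8, 2 → 8, 3 → 5; minimax = 5.
4 ≠ 5, so there is no saddle point; optimal play is mixed.
Bottom is strictly dominated by Top, so the row player never plays it.
2 is strictly dominated by 3 (it gives the row player strictly more in every row), so the column player never plays it.
On the remaining 2×2 (Top, Middle vs 1, 3):
Let the row player play Top with probability p. Expected payoff against 1: 8p + 4(1−p) = 4p + 4; against 3: 0p + 5(1−p) = −5p + 5.
Setting these equal: 4p + 4 = −5p + 5 ⇒ 9p = 1 ⇒ p = 1/9, and the value is (4)·(1/9) + 4 = 40/9.
For the column player: with q = P(1), equating Top's and Middle's payoffs gives 8q = −q + 5 ⇒ q = 5/9.

40/9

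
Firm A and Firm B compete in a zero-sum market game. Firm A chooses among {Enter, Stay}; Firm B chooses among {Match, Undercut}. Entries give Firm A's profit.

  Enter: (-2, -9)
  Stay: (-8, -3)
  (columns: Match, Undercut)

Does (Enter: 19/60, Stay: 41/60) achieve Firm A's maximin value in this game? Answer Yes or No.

No

Against Match this mix gives (19/60)·(-2) + (41/60)·(-8) = -61/10.
Against Undercut this mix gives (19/60)·(-9) + (41/60)·(-3) = -49/10.
Firm B will play Match, holding Firm A to -61/10. Shifting weight toward the row that does better against Match would raise this floor (the equalizing mix achieves -11/2 against both Match and Undercut), so the proposed strategy is not optimal.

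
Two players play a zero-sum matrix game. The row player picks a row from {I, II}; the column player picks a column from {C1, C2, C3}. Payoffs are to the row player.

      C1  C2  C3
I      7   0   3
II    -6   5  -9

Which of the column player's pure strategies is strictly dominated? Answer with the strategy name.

C3 holds the row player's payoff strictly below C1 in every row: 3 < 7, -9 < -6.
So C1 is strictly dominated for the column player.

C1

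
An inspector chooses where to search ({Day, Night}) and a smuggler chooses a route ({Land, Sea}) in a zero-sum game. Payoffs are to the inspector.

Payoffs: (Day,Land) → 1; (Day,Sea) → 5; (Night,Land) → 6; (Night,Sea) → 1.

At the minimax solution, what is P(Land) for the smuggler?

Row minima: Day → 1, Night → 1; maximin = 1.
Column maxima: Land → 6, Sea → 5; minimax = 5.
1 ≠ 5, so there is no saddle point; optimal play is mixed.
Let the inspector play Day with probability p. Expected payoff against Land: 1p + 6(1−p) = −5p + 6; against Sea: 5p + 1(1−p) = 4p + 1.
Setting these equal: −5p + 6 = 4p + 1 ⇒ −9p = -5 ⇒ p = 5/9, and the value is (-5)·(5/9) + 6 = 29/9.
For the smuggler: with q = P(Land), equating Day's and Night's payoffs gives −4q + 5 = 5q + 1 ⇒ q = 4/9.

4/9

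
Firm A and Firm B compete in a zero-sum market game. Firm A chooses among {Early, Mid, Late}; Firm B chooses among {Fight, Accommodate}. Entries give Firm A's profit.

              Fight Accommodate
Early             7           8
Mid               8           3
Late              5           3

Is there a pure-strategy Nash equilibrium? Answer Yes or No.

Row minima: Early → 7, Mid → 3, Late → 3; maximin = 7.
Column maxima: Fight → 8, Accommodate → 8; minimax = 8.
7 ≠ 8, so no pure-strategy equilibrium exists.

No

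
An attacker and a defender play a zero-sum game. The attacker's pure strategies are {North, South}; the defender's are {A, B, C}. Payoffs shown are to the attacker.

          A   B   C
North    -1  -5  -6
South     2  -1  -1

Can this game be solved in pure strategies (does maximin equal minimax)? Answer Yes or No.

Row minima: North → -6, South → -1; maximin = -1.
Column maxima: A → 2, B → -1, C → -1; minimax = -1.
maximin = minimax = -1, so a saddle point exists.

Yes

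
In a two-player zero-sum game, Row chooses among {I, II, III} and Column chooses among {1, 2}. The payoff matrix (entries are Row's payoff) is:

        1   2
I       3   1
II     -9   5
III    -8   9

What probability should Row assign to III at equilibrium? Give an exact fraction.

Row minima: I → 1, II → -9, III → -8; maximin = 1.
Column maxima: 1 → 3, 2 → 9; minimax = 3.
1 ≠ 3, so there is no saddle point; optimal play is mixed.
II is strictly dominated by III, so Row never plays it.
On the remaining 2×2 (I, III vs 1, 2):
Let Row play I with probability p. Expected payoff against 1: 3p + (-8)(1−p) = 11p − 8; against 2: 1p + 9(1−p) = −8p + 9.
Setting these equal: 11p − 8 = −8p + 9 ⇒ 19p = 17 ⇒ p = 17/19, and the value is (11)·(17/19) − 8 = 35/19.
For Column: with q = P(1), equating I's and III's payoffs gives 2q + 1 = −17q + 9 ⇒ q = 8/19.

2/19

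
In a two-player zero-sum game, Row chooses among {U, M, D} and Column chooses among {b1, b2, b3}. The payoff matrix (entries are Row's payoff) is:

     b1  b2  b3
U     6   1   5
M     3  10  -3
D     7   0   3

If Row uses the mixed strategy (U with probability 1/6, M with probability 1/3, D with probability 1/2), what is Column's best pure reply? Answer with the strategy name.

If Column plays b1, Row's expected payoff is (1/6)·6 + (1/3)·3 + (1/2)·7 = 11/2.
If Column plays b2, Row's expected payoff is (1/6)·1 + (1/3)·10 + (1/2)·0 = 7/2.
If Column plays b3, Row's expected payoff is (1/6)·5 + (1/3)·(-3) + (1/2)·3 = 4/3.
Column minimizes Row's payoff; the smallest is 4/3, so the best response is b3.

b3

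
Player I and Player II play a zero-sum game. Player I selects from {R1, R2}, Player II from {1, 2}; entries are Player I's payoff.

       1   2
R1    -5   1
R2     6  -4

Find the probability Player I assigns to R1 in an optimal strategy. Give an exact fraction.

5/8

Row minima: R1 → -5, R2 → -4; maximin = -4.
Column maxima: 1 → 6, 2 → 1; minimax = 1.
-4 ≠ 1, so there is no saddle point; optimal play is mixed.
Let Player I play R1 with probability p. Expected payoff against 1: (-5)p + 6(1−p) = −11p + 6; against 2: 1p + (-4)(1−p) = 5p − 4.
Setting these equal: −11p + 6 = 5p − 4 ⇒ −16p = -10 ⇒ p = 5/8, and the value is (-11)·(5/8) + 6 = -7/8.
For Player II: with q = P(1), equating R1's and R2's payoffs gives −6q + 1 = 10q − 4 ⇒ q = 5/16.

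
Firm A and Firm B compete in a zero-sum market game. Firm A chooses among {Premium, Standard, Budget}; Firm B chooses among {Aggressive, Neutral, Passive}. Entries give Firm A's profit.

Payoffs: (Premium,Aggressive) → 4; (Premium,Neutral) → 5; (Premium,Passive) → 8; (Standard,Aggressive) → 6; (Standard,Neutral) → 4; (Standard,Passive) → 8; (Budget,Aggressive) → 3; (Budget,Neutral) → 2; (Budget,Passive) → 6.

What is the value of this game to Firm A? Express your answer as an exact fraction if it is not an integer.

Row minima: Premium → 4, Standard → 4, Budget → 2; maximin = 4.
Column maxima: Aggressive → 6, Neutral → 5, Passive → 8; minimax = 5.
4 ≠ 5, so there is no saddle point; optimal play is mixed.
Budget is strictly dominated by Premium, so Firm A never plays it.
Passive is strictly dominated by Aggressive (it gives Firm A strictly more in every row), so Firm B never plays it.
On the remaining 2×2 (Premium, Standard vs Aggressive, Neutral):
Let Firm A play Premium with probability p. Expected payoff against Aggressive: 4p + 6(1−p) = −2p + 6; against Neutral: 5p + 4(1−p) = p + 4.
Setting these equal: −2p + 6 = p + 4 ⇒ −3p = -2 ⇒ p = 2/3, and the value is (-2)·(2/3) + 6 = 14/3.
For Firm B: with q = P(Aggressive), equating Premium's and Standard's payoffs gives −q + 5 = 2q + 4 ⇒ q = 1/3.

14/3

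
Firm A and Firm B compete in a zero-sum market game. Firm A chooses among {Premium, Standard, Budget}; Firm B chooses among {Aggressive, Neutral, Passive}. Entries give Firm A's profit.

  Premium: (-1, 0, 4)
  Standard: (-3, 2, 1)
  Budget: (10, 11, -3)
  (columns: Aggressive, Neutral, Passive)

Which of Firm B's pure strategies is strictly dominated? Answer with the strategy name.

Neutral

Aggressive holds Firm A's payoff strictly below Neutral in every row: -1 < 0, -3 < 2, 10 < 11.
So Neutral is strictly dominated for Firm B.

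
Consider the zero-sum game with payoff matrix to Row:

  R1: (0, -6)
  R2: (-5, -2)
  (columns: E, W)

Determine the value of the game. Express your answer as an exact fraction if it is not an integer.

-10/3

Row minima: R1 → -6, R2 → -5; maximin = -5.
Column maxima: E → 0, W → -2; minimax = -2.
-5 ≠ -2, so there is no saddle point; optimal play is mixed.
Let Row play R1 with probability p. Expected payoff against E: 0p + (-5)(1−p) = 5p − 5; against W: (-6)p + (-2)(1−p) = −4p − 2.
Setting these equal: 5p − 5 = −4p − 2 ⇒ 9p = 3 ⇒ p = 1/3, and the value is (5)·(1/3) − 5 = -10/3.
For Column: with q = P(E), equating R1's and R2's payoffs gives 6q − 6 = −3q − 2 ⇒ q = 4/9.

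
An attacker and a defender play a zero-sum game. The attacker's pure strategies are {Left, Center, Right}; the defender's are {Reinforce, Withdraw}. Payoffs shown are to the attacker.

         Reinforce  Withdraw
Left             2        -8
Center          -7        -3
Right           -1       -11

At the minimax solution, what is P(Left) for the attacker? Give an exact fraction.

Row minima: Left → -8, Center → -7, Right → -11; maximin = -7.
Column maxima: Reinforce → 2, Withdraw → -3; minimax = -3.
-7 ≠ -3, so there is no saddle point; optimal play is mixed.
Right is strictly dominated by Left, so the attacker never plays it.
On the remaining 2×2 (Left, Center vs Reinforce, Withdraw):
Let the attacker play Left with probability p. Expected payoff against Reinforce: 2p + (-7)(1−p) = 9p − 7; against Withdraw: (-8)p + (-3)(1−p) = −5p − 3.
Setting these equal: 9p − 7 = −5p − 3 ⇒ 14p = 4 ⇒ p = 2/7, and the value is (9)·(2/7) − 7 = -31/7.
For the defender: with q = P(Reinforce), equating Left's and Center's payoffs gives 10q − 8 = −4q − 3 ⇒ q = 5/14.

2/7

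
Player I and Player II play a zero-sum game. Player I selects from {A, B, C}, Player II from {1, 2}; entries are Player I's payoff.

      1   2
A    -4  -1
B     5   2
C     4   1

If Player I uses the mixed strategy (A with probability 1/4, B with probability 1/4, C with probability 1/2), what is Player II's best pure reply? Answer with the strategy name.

If Player II plays 1, Player I's expected payoff is (1/4)·(-4) + (1/4)·5 + (1/2)·4 = 9/4.
If Player II plays 2, Player I's expected payoff is (1/4)·(-1) + (1/4)·2 + (1/2)·1 = 3/4.
Player II minimizes Player I's payoff; the smallest is 3/4, so the best response is 2.

2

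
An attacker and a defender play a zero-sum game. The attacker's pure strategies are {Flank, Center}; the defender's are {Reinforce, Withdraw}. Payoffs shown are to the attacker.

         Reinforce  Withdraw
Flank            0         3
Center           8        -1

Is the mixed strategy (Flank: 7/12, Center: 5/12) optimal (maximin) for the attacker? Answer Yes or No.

No

Against Reinforce this mix gives (7/12)·0 + (5/12)·8 = 10/3.
Against Withdraw this mix gives (7/12)·3 + (5/12)·(-1) = 4/3.
The defender will play Withdraw, holding the attacker to 4/3. Shifting weight toward the row that does better against Withdraw would raise this floor (the equalizing mix achieves 2 against both Withdraw and Reinforce), so the proposed strategy is not optimal.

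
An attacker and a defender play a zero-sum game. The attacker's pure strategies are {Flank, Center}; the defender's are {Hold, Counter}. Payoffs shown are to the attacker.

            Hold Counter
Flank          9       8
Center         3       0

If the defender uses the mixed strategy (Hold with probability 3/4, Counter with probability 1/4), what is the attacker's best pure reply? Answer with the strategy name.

Expected payoff of Flank: (3/4)·9 + (1/4)·8 = 35/4.
Expected payoff of Center: (3/4)·3 + (1/4)·0 = 9/4.
The largest is 35/4, so the attacker's best response is Flank.

Flank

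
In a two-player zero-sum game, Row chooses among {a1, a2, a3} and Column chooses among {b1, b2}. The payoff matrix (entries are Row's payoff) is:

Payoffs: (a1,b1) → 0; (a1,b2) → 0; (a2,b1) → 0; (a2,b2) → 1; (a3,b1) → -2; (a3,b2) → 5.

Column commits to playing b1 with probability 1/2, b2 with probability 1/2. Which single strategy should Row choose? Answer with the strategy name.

a3

Expected payoff of a1: (1/2)·0 + (1/2)·0 = 0.
Expected payoff of a2: (1/2)·0 + (1/2)·1 = 1/2.
Expected payoff of a3: (1/2)·(-2) + (1/2)·5 = 3/2.
The largest is 3/2, so Row's best response is a3.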